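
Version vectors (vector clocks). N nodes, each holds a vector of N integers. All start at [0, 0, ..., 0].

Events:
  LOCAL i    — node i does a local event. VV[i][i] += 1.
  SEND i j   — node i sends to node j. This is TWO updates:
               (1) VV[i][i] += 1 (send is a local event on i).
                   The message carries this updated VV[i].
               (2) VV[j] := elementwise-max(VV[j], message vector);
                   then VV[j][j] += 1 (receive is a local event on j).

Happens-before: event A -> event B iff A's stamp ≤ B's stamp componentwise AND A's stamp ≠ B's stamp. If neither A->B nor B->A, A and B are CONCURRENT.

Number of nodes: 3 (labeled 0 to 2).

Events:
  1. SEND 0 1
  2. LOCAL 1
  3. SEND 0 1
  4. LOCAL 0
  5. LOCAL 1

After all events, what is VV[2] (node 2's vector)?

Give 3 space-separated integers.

Answer: 0 0 0

Derivation:
Initial: VV[0]=[0, 0, 0]
Initial: VV[1]=[0, 0, 0]
Initial: VV[2]=[0, 0, 0]
Event 1: SEND 0->1: VV[0][0]++ -> VV[0]=[1, 0, 0], msg_vec=[1, 0, 0]; VV[1]=max(VV[1],msg_vec) then VV[1][1]++ -> VV[1]=[1, 1, 0]
Event 2: LOCAL 1: VV[1][1]++ -> VV[1]=[1, 2, 0]
Event 3: SEND 0->1: VV[0][0]++ -> VV[0]=[2, 0, 0], msg_vec=[2, 0, 0]; VV[1]=max(VV[1],msg_vec) then VV[1][1]++ -> VV[1]=[2, 3, 0]
Event 4: LOCAL 0: VV[0][0]++ -> VV[0]=[3, 0, 0]
Event 5: LOCAL 1: VV[1][1]++ -> VV[1]=[2, 4, 0]
Final vectors: VV[0]=[3, 0, 0]; VV[1]=[2, 4, 0]; VV[2]=[0, 0, 0]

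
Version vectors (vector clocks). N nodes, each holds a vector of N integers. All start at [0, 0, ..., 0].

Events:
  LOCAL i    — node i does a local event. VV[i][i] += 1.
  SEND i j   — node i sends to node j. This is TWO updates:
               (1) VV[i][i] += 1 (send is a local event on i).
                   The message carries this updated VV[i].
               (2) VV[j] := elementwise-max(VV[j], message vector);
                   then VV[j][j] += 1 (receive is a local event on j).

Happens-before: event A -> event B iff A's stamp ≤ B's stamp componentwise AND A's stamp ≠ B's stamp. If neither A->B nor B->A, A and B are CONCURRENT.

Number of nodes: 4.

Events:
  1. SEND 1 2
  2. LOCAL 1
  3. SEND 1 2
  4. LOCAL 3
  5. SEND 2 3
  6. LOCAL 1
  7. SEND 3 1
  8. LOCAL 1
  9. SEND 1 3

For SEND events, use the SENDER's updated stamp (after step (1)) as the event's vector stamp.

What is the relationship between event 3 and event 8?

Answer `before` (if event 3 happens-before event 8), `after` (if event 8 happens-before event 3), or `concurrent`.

Initial: VV[0]=[0, 0, 0, 0]
Initial: VV[1]=[0, 0, 0, 0]
Initial: VV[2]=[0, 0, 0, 0]
Initial: VV[3]=[0, 0, 0, 0]
Event 1: SEND 1->2: VV[1][1]++ -> VV[1]=[0, 1, 0, 0], msg_vec=[0, 1, 0, 0]; VV[2]=max(VV[2],msg_vec) then VV[2][2]++ -> VV[2]=[0, 1, 1, 0]
Event 2: LOCAL 1: VV[1][1]++ -> VV[1]=[0, 2, 0, 0]
Event 3: SEND 1->2: VV[1][1]++ -> VV[1]=[0, 3, 0, 0], msg_vec=[0, 3, 0, 0]; VV[2]=max(VV[2],msg_vec) then VV[2][2]++ -> VV[2]=[0, 3, 2, 0]
Event 4: LOCAL 3: VV[3][3]++ -> VV[3]=[0, 0, 0, 1]
Event 5: SEND 2->3: VV[2][2]++ -> VV[2]=[0, 3, 3, 0], msg_vec=[0, 3, 3, 0]; VV[3]=max(VV[3],msg_vec) then VV[3][3]++ -> VV[3]=[0, 3, 3, 2]
Event 6: LOCAL 1: VV[1][1]++ -> VV[1]=[0, 4, 0, 0]
Event 7: SEND 3->1: VV[3][3]++ -> VV[3]=[0, 3, 3, 3], msg_vec=[0, 3, 3, 3]; VV[1]=max(VV[1],msg_vec) then VV[1][1]++ -> VV[1]=[0, 5, 3, 3]
Event 8: LOCAL 1: VV[1][1]++ -> VV[1]=[0, 6, 3, 3]
Event 9: SEND 1->3: VV[1][1]++ -> VV[1]=[0, 7, 3, 3], msg_vec=[0, 7, 3, 3]; VV[3]=max(VV[3],msg_vec) then VV[3][3]++ -> VV[3]=[0, 7, 3, 4]
Event 3 stamp: [0, 3, 0, 0]
Event 8 stamp: [0, 6, 3, 3]
[0, 3, 0, 0] <= [0, 6, 3, 3]? True
[0, 6, 3, 3] <= [0, 3, 0, 0]? False
Relation: before

Answer: before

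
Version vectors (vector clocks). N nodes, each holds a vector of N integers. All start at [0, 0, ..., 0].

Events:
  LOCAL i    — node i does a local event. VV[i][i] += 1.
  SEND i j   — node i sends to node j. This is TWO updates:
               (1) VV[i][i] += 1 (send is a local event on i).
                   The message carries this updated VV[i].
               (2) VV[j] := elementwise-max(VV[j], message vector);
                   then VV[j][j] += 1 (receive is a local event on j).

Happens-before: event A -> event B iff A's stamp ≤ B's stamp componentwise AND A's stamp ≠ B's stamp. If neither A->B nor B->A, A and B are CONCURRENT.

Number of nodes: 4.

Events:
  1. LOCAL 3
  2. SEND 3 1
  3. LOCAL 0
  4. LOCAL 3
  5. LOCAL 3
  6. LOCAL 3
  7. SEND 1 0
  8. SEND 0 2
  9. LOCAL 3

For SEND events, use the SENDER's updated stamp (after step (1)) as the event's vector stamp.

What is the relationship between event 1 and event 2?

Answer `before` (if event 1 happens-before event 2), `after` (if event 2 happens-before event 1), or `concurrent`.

Initial: VV[0]=[0, 0, 0, 0]
Initial: VV[1]=[0, 0, 0, 0]
Initial: VV[2]=[0, 0, 0, 0]
Initial: VV[3]=[0, 0, 0, 0]
Event 1: LOCAL 3: VV[3][3]++ -> VV[3]=[0, 0, 0, 1]
Event 2: SEND 3->1: VV[3][3]++ -> VV[3]=[0, 0, 0, 2], msg_vec=[0, 0, 0, 2]; VV[1]=max(VV[1],msg_vec) then VV[1][1]++ -> VV[1]=[0, 1, 0, 2]
Event 3: LOCAL 0: VV[0][0]++ -> VV[0]=[1, 0, 0, 0]
Event 4: LOCAL 3: VV[3][3]++ -> VV[3]=[0, 0, 0, 3]
Event 5: LOCAL 3: VV[3][3]++ -> VV[3]=[0, 0, 0, 4]
Event 6: LOCAL 3: VV[3][3]++ -> VV[3]=[0, 0, 0, 5]
Event 7: SEND 1->0: VV[1][1]++ -> VV[1]=[0, 2, 0, 2], msg_vec=[0, 2, 0, 2]; VV[0]=max(VV[0],msg_vec) then VV[0][0]++ -> VV[0]=[2, 2, 0, 2]
Event 8: SEND 0->2: VV[0][0]++ -> VV[0]=[3, 2, 0, 2], msg_vec=[3, 2, 0, 2]; VV[2]=max(VV[2],msg_vec) then VV[2][2]++ -> VV[2]=[3, 2, 1, 2]
Event 9: LOCAL 3: VV[3][3]++ -> VV[3]=[0, 0, 0, 6]
Event 1 stamp: [0, 0, 0, 1]
Event 2 stamp: [0, 0, 0, 2]
[0, 0, 0, 1] <= [0, 0, 0, 2]? True
[0, 0, 0, 2] <= [0, 0, 0, 1]? False
Relation: before

Answer: before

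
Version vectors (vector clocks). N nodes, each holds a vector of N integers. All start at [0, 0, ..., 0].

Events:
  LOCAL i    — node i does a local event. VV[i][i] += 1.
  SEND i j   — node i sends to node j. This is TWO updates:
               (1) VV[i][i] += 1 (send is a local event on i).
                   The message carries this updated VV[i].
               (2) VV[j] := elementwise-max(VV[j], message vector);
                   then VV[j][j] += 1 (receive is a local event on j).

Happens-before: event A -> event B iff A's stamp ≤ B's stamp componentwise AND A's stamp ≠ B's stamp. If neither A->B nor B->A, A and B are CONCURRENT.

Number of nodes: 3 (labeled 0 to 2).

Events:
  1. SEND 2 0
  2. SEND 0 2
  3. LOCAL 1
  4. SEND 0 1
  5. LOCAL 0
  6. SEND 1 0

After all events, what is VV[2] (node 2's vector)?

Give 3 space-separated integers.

Initial: VV[0]=[0, 0, 0]
Initial: VV[1]=[0, 0, 0]
Initial: VV[2]=[0, 0, 0]
Event 1: SEND 2->0: VV[2][2]++ -> VV[2]=[0, 0, 1], msg_vec=[0, 0, 1]; VV[0]=max(VV[0],msg_vec) then VV[0][0]++ -> VV[0]=[1, 0, 1]
Event 2: SEND 0->2: VV[0][0]++ -> VV[0]=[2, 0, 1], msg_vec=[2, 0, 1]; VV[2]=max(VV[2],msg_vec) then VV[2][2]++ -> VV[2]=[2, 0, 2]
Event 3: LOCAL 1: VV[1][1]++ -> VV[1]=[0, 1, 0]
Event 4: SEND 0->1: VV[0][0]++ -> VV[0]=[3, 0, 1], msg_vec=[3, 0, 1]; VV[1]=max(VV[1],msg_vec) then VV[1][1]++ -> VV[1]=[3, 2, 1]
Event 5: LOCAL 0: VV[0][0]++ -> VV[0]=[4, 0, 1]
Event 6: SEND 1->0: VV[1][1]++ -> VV[1]=[3, 3, 1], msg_vec=[3, 3, 1]; VV[0]=max(VV[0],msg_vec) then VV[0][0]++ -> VV[0]=[5, 3, 1]
Final vectors: VV[0]=[5, 3, 1]; VV[1]=[3, 3, 1]; VV[2]=[2, 0, 2]

Answer: 2 0 2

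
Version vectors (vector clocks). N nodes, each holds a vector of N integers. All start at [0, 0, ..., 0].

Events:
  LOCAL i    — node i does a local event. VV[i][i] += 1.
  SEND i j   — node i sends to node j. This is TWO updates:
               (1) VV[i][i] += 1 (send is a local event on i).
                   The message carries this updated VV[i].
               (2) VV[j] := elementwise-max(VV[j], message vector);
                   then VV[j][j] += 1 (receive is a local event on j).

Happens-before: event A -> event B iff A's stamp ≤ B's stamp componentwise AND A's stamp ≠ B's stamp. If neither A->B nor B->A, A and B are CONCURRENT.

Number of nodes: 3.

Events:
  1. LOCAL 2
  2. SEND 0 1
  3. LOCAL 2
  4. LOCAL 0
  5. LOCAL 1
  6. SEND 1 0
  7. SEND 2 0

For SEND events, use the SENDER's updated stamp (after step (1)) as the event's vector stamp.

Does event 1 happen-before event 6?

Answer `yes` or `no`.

Initial: VV[0]=[0, 0, 0]
Initial: VV[1]=[0, 0, 0]
Initial: VV[2]=[0, 0, 0]
Event 1: LOCAL 2: VV[2][2]++ -> VV[2]=[0, 0, 1]
Event 2: SEND 0->1: VV[0][0]++ -> VV[0]=[1, 0, 0], msg_vec=[1, 0, 0]; VV[1]=max(VV[1],msg_vec) then VV[1][1]++ -> VV[1]=[1, 1, 0]
Event 3: LOCAL 2: VV[2][2]++ -> VV[2]=[0, 0, 2]
Event 4: LOCAL 0: VV[0][0]++ -> VV[0]=[2, 0, 0]
Event 5: LOCAL 1: VV[1][1]++ -> VV[1]=[1, 2, 0]
Event 6: SEND 1->0: VV[1][1]++ -> VV[1]=[1, 3, 0], msg_vec=[1, 3, 0]; VV[0]=max(VV[0],msg_vec) then VV[0][0]++ -> VV[0]=[3, 3, 0]
Event 7: SEND 2->0: VV[2][2]++ -> VV[2]=[0, 0, 3], msg_vec=[0, 0, 3]; VV[0]=max(VV[0],msg_vec) then VV[0][0]++ -> VV[0]=[4, 3, 3]
Event 1 stamp: [0, 0, 1]
Event 6 stamp: [1, 3, 0]
[0, 0, 1] <= [1, 3, 0]? False. Equal? False. Happens-before: False

Answer: no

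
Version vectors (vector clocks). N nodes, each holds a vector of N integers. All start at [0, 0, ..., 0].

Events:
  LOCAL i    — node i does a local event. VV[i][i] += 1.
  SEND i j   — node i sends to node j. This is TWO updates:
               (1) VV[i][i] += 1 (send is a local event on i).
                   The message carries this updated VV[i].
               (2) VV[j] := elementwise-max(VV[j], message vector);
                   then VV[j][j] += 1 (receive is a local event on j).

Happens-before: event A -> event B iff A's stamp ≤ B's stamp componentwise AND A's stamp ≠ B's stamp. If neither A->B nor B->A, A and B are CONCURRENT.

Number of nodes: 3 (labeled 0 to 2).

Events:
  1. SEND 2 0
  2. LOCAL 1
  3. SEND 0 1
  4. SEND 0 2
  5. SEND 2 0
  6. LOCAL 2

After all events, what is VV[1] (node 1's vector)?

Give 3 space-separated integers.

Initial: VV[0]=[0, 0, 0]
Initial: VV[1]=[0, 0, 0]
Initial: VV[2]=[0, 0, 0]
Event 1: SEND 2->0: VV[2][2]++ -> VV[2]=[0, 0, 1], msg_vec=[0, 0, 1]; VV[0]=max(VV[0],msg_vec) then VV[0][0]++ -> VV[0]=[1, 0, 1]
Event 2: LOCAL 1: VV[1][1]++ -> VV[1]=[0, 1, 0]
Event 3: SEND 0->1: VV[0][0]++ -> VV[0]=[2, 0, 1], msg_vec=[2, 0, 1]; VV[1]=max(VV[1],msg_vec) then VV[1][1]++ -> VV[1]=[2, 2, 1]
Event 4: SEND 0->2: VV[0][0]++ -> VV[0]=[3, 0, 1], msg_vec=[3, 0, 1]; VV[2]=max(VV[2],msg_vec) then VV[2][2]++ -> VV[2]=[3, 0, 2]
Event 5: SEND 2->0: VV[2][2]++ -> VV[2]=[3, 0, 3], msg_vec=[3, 0, 3]; VV[0]=max(VV[0],msg_vec) then VV[0][0]++ -> VV[0]=[4, 0, 3]
Event 6: LOCAL 2: VV[2][2]++ -> VV[2]=[3, 0, 4]
Final vectors: VV[0]=[4, 0, 3]; VV[1]=[2, 2, 1]; VV[2]=[3, 0, 4]

Answer: 2 2 1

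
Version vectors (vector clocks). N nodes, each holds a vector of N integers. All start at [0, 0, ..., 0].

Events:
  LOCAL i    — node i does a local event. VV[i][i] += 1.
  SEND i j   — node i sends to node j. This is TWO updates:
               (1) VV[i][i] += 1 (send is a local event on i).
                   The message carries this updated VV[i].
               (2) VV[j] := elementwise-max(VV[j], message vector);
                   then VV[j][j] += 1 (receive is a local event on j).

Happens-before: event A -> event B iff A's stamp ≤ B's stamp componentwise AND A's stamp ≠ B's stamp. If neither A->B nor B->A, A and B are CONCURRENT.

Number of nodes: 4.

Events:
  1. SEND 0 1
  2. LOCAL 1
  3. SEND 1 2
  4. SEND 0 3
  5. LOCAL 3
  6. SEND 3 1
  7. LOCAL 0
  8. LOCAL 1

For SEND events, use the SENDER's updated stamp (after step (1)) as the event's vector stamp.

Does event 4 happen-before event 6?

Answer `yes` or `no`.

Initial: VV[0]=[0, 0, 0, 0]
Initial: VV[1]=[0, 0, 0, 0]
Initial: VV[2]=[0, 0, 0, 0]
Initial: VV[3]=[0, 0, 0, 0]
Event 1: SEND 0->1: VV[0][0]++ -> VV[0]=[1, 0, 0, 0], msg_vec=[1, 0, 0, 0]; VV[1]=max(VV[1],msg_vec) then VV[1][1]++ -> VV[1]=[1, 1, 0, 0]
Event 2: LOCAL 1: VV[1][1]++ -> VV[1]=[1, 2, 0, 0]
Event 3: SEND 1->2: VV[1][1]++ -> VV[1]=[1, 3, 0, 0], msg_vec=[1, 3, 0, 0]; VV[2]=max(VV[2],msg_vec) then VV[2][2]++ -> VV[2]=[1, 3, 1, 0]
Event 4: SEND 0->3: VV[0][0]++ -> VV[0]=[2, 0, 0, 0], msg_vec=[2, 0, 0, 0]; VV[3]=max(VV[3],msg_vec) then VV[3][3]++ -> VV[3]=[2, 0, 0, 1]
Event 5: LOCAL 3: VV[3][3]++ -> VV[3]=[2, 0, 0, 2]
Event 6: SEND 3->1: VV[3][3]++ -> VV[3]=[2, 0, 0, 3], msg_vec=[2, 0, 0, 3]; VV[1]=max(VV[1],msg_vec) then VV[1][1]++ -> VV[1]=[2, 4, 0, 3]
Event 7: LOCAL 0: VV[0][0]++ -> VV[0]=[3, 0, 0, 0]
Event 8: LOCAL 1: VV[1][1]++ -> VV[1]=[2, 5, 0, 3]
Event 4 stamp: [2, 0, 0, 0]
Event 6 stamp: [2, 0, 0, 3]
[2, 0, 0, 0] <= [2, 0, 0, 3]? True. Equal? False. Happens-before: True

Answer: yes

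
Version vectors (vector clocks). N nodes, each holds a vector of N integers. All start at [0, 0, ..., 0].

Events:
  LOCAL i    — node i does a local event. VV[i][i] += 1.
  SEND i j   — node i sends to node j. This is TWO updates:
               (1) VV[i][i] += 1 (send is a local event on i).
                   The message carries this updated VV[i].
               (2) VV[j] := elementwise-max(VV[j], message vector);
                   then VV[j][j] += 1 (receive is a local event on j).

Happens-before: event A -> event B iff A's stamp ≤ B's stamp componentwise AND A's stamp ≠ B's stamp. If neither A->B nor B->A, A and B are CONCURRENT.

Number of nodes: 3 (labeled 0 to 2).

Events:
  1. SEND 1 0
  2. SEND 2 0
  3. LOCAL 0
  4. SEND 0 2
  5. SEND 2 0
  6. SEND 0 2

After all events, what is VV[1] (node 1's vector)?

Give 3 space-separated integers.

Initial: VV[0]=[0, 0, 0]
Initial: VV[1]=[0, 0, 0]
Initial: VV[2]=[0, 0, 0]
Event 1: SEND 1->0: VV[1][1]++ -> VV[1]=[0, 1, 0], msg_vec=[0, 1, 0]; VV[0]=max(VV[0],msg_vec) then VV[0][0]++ -> VV[0]=[1, 1, 0]
Event 2: SEND 2->0: VV[2][2]++ -> VV[2]=[0, 0, 1], msg_vec=[0, 0, 1]; VV[0]=max(VV[0],msg_vec) then VV[0][0]++ -> VV[0]=[2, 1, 1]
Event 3: LOCAL 0: VV[0][0]++ -> VV[0]=[3, 1, 1]
Event 4: SEND 0->2: VV[0][0]++ -> VV[0]=[4, 1, 1], msg_vec=[4, 1, 1]; VV[2]=max(VV[2],msg_vec) then VV[2][2]++ -> VV[2]=[4, 1, 2]
Event 5: SEND 2->0: VV[2][2]++ -> VV[2]=[4, 1, 3], msg_vec=[4, 1, 3]; VV[0]=max(VV[0],msg_vec) then VV[0][0]++ -> VV[0]=[5, 1, 3]
Event 6: SEND 0->2: VV[0][0]++ -> VV[0]=[6, 1, 3], msg_vec=[6, 1, 3]; VV[2]=max(VV[2],msg_vec) then VV[2][2]++ -> VV[2]=[6, 1, 4]
Final vectors: VV[0]=[6, 1, 3]; VV[1]=[0, 1, 0]; VV[2]=[6, 1, 4]

Answer: 0 1 0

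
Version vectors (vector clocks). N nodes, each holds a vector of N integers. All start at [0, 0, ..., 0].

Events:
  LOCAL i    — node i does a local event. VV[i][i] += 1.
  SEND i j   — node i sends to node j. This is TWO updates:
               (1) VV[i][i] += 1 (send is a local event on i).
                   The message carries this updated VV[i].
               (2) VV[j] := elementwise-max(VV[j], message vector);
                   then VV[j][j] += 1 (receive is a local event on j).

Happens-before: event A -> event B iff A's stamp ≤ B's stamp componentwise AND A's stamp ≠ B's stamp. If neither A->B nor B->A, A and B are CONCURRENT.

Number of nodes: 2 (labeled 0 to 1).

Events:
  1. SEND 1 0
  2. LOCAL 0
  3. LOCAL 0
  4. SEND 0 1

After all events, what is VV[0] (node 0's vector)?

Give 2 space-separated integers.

Initial: VV[0]=[0, 0]
Initial: VV[1]=[0, 0]
Event 1: SEND 1->0: VV[1][1]++ -> VV[1]=[0, 1], msg_vec=[0, 1]; VV[0]=max(VV[0],msg_vec) then VV[0][0]++ -> VV[0]=[1, 1]
Event 2: LOCAL 0: VV[0][0]++ -> VV[0]=[2, 1]
Event 3: LOCAL 0: VV[0][0]++ -> VV[0]=[3, 1]
Event 4: SEND 0->1: VV[0][0]++ -> VV[0]=[4, 1], msg_vec=[4, 1]; VV[1]=max(VV[1],msg_vec) then VV[1][1]++ -> VV[1]=[4, 2]
Final vectors: VV[0]=[4, 1]; VV[1]=[4, 2]

Answer: 4 1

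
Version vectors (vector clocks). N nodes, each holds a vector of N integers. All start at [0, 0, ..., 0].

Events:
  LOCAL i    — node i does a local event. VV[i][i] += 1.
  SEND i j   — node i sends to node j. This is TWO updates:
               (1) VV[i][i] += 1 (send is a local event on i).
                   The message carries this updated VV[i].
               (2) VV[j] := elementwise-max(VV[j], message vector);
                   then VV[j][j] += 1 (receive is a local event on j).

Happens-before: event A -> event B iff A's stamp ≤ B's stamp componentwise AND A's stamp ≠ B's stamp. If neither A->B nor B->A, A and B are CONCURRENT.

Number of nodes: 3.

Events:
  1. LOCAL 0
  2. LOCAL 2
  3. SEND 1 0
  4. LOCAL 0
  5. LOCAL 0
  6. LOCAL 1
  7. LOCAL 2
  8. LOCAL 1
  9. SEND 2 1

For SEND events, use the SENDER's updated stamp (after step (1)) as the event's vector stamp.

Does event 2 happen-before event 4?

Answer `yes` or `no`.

Answer: no

Derivation:
Initial: VV[0]=[0, 0, 0]
Initial: VV[1]=[0, 0, 0]
Initial: VV[2]=[0, 0, 0]
Event 1: LOCAL 0: VV[0][0]++ -> VV[0]=[1, 0, 0]
Event 2: LOCAL 2: VV[2][2]++ -> VV[2]=[0, 0, 1]
Event 3: SEND 1->0: VV[1][1]++ -> VV[1]=[0, 1, 0], msg_vec=[0, 1, 0]; VV[0]=max(VV[0],msg_vec) then VV[0][0]++ -> VV[0]=[2, 1, 0]
Event 4: LOCAL 0: VV[0][0]++ -> VV[0]=[3, 1, 0]
Event 5: LOCAL 0: VV[0][0]++ -> VV[0]=[4, 1, 0]
Event 6: LOCAL 1: VV[1][1]++ -> VV[1]=[0, 2, 0]
Event 7: LOCAL 2: VV[2][2]++ -> VV[2]=[0, 0, 2]
Event 8: LOCAL 1: VV[1][1]++ -> VV[1]=[0, 3, 0]
Event 9: SEND 2->1: VV[2][2]++ -> VV[2]=[0, 0, 3], msg_vec=[0, 0, 3]; VV[1]=max(VV[1],msg_vec) then VV[1][1]++ -> VV[1]=[0, 4, 3]
Event 2 stamp: [0, 0, 1]
Event 4 stamp: [3, 1, 0]
[0, 0, 1] <= [3, 1, 0]? False. Equal? False. Happens-before: False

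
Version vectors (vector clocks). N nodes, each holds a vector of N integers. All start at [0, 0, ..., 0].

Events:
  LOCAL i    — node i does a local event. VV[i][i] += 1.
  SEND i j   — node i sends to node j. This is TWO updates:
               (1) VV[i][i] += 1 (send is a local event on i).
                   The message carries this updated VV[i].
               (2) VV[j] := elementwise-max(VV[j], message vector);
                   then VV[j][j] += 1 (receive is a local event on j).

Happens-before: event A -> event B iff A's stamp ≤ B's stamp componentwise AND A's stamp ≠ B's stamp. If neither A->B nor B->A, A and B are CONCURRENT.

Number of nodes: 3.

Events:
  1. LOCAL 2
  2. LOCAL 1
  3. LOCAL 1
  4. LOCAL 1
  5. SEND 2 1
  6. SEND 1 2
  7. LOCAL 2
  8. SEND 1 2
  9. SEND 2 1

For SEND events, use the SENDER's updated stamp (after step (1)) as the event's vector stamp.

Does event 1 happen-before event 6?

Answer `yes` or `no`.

Answer: yes

Derivation:
Initial: VV[0]=[0, 0, 0]
Initial: VV[1]=[0, 0, 0]
Initial: VV[2]=[0, 0, 0]
Event 1: LOCAL 2: VV[2][2]++ -> VV[2]=[0, 0, 1]
Event 2: LOCAL 1: VV[1][1]++ -> VV[1]=[0, 1, 0]
Event 3: LOCAL 1: VV[1][1]++ -> VV[1]=[0, 2, 0]
Event 4: LOCAL 1: VV[1][1]++ -> VV[1]=[0, 3, 0]
Event 5: SEND 2->1: VV[2][2]++ -> VV[2]=[0, 0, 2], msg_vec=[0, 0, 2]; VV[1]=max(VV[1],msg_vec) then VV[1][1]++ -> VV[1]=[0, 4, 2]
Event 6: SEND 1->2: VV[1][1]++ -> VV[1]=[0, 5, 2], msg_vec=[0, 5, 2]; VV[2]=max(VV[2],msg_vec) then VV[2][2]++ -> VV[2]=[0, 5, 3]
Event 7: LOCAL 2: VV[2][2]++ -> VV[2]=[0, 5, 4]
Event 8: SEND 1->2: VV[1][1]++ -> VV[1]=[0, 6, 2], msg_vec=[0, 6, 2]; VV[2]=max(VV[2],msg_vec) then VV[2][2]++ -> VV[2]=[0, 6, 5]
Event 9: SEND 2->1: VV[2][2]++ -> VV[2]=[0, 6, 6], msg_vec=[0, 6, 6]; VV[1]=max(VV[1],msg_vec) then VV[1][1]++ -> VV[1]=[0, 7, 6]
Event 1 stamp: [0, 0, 1]
Event 6 stamp: [0, 5, 2]
[0, 0, 1] <= [0, 5, 2]? True. Equal? False. Happens-before: True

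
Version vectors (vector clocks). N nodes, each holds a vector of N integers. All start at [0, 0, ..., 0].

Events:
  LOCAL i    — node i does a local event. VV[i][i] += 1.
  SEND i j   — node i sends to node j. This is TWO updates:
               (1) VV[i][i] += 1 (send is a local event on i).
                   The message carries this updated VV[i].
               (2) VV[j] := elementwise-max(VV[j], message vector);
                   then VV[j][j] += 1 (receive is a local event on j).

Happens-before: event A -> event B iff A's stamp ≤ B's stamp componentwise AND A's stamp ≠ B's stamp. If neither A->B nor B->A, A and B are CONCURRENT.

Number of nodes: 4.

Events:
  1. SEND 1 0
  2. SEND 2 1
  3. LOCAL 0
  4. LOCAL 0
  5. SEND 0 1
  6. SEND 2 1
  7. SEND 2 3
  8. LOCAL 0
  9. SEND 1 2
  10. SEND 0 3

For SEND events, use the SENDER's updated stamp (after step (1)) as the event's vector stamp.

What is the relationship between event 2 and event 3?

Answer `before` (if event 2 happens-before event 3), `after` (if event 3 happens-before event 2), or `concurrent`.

Initial: VV[0]=[0, 0, 0, 0]
Initial: VV[1]=[0, 0, 0, 0]
Initial: VV[2]=[0, 0, 0, 0]
Initial: VV[3]=[0, 0, 0, 0]
Event 1: SEND 1->0: VV[1][1]++ -> VV[1]=[0, 1, 0, 0], msg_vec=[0, 1, 0, 0]; VV[0]=max(VV[0],msg_vec) then VV[0][0]++ -> VV[0]=[1, 1, 0, 0]
Event 2: SEND 2->1: VV[2][2]++ -> VV[2]=[0, 0, 1, 0], msg_vec=[0, 0, 1, 0]; VV[1]=max(VV[1],msg_vec) then VV[1][1]++ -> VV[1]=[0, 2, 1, 0]
Event 3: LOCAL 0: VV[0][0]++ -> VV[0]=[2, 1, 0, 0]
Event 4: LOCAL 0: VV[0][0]++ -> VV[0]=[3, 1, 0, 0]
Event 5: SEND 0->1: VV[0][0]++ -> VV[0]=[4, 1, 0, 0], msg_vec=[4, 1, 0, 0]; VV[1]=max(VV[1],msg_vec) then VV[1][1]++ -> VV[1]=[4, 3, 1, 0]
Event 6: SEND 2->1: VV[2][2]++ -> VV[2]=[0, 0, 2, 0], msg_vec=[0, 0, 2, 0]; VV[1]=max(VV[1],msg_vec) then VV[1][1]++ -> VV[1]=[4, 4, 2, 0]
Event 7: SEND 2->3: VV[2][2]++ -> VV[2]=[0, 0, 3, 0], msg_vec=[0, 0, 3, 0]; VV[3]=max(VV[3],msg_vec) then VV[3][3]++ -> VV[3]=[0, 0, 3, 1]
Event 8: LOCAL 0: VV[0][0]++ -> VV[0]=[5, 1, 0, 0]
Event 9: SEND 1->2: VV[1][1]++ -> VV[1]=[4, 5, 2, 0], msg_vec=[4, 5, 2, 0]; VV[2]=max(VV[2],msg_vec) then VV[2][2]++ -> VV[2]=[4, 5, 4, 0]
Event 10: SEND 0->3: VV[0][0]++ -> VV[0]=[6, 1, 0, 0], msg_vec=[6, 1, 0, 0]; VV[3]=max(VV[3],msg_vec) then VV[3][3]++ -> VV[3]=[6, 1, 3, 2]
Event 2 stamp: [0, 0, 1, 0]
Event 3 stamp: [2, 1, 0, 0]
[0, 0, 1, 0] <= [2, 1, 0, 0]? False
[2, 1, 0, 0] <= [0, 0, 1, 0]? False
Relation: concurrent

Answer: concurrent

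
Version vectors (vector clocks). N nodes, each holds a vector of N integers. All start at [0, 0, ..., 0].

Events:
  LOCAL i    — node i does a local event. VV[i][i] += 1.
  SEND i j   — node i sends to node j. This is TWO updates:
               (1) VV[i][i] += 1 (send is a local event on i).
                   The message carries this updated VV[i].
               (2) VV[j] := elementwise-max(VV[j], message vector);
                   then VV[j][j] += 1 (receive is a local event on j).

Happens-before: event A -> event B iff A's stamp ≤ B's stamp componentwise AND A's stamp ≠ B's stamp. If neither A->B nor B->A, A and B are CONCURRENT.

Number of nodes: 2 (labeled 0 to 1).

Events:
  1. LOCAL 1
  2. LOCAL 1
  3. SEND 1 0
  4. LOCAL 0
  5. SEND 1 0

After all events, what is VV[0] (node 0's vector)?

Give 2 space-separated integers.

Answer: 3 4

Derivation:
Initial: VV[0]=[0, 0]
Initial: VV[1]=[0, 0]
Event 1: LOCAL 1: VV[1][1]++ -> VV[1]=[0, 1]
Event 2: LOCAL 1: VV[1][1]++ -> VV[1]=[0, 2]
Event 3: SEND 1->0: VV[1][1]++ -> VV[1]=[0, 3], msg_vec=[0, 3]; VV[0]=max(VV[0],msg_vec) then VV[0][0]++ -> VV[0]=[1, 3]
Event 4: LOCAL 0: VV[0][0]++ -> VV[0]=[2, 3]
Event 5: SEND 1->0: VV[1][1]++ -> VV[1]=[0, 4], msg_vec=[0, 4]; VV[0]=max(VV[0],msg_vec) then VV[0][0]++ -> VV[0]=[3, 4]
Final vectors: VV[0]=[3, 4]; VV[1]=[0, 4]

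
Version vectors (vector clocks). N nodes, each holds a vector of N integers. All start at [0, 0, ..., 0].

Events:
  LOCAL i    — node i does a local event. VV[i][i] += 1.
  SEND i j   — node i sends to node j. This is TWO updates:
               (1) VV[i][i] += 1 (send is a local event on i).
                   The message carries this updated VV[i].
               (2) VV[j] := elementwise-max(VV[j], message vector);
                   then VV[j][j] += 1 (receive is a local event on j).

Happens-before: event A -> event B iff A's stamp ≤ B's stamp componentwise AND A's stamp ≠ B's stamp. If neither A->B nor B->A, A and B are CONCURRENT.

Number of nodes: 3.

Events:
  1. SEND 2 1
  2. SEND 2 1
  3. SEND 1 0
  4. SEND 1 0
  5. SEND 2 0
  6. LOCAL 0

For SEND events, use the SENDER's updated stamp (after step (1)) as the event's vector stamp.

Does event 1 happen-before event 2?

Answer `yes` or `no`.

Answer: yes

Derivation:
Initial: VV[0]=[0, 0, 0]
Initial: VV[1]=[0, 0, 0]
Initial: VV[2]=[0, 0, 0]
Event 1: SEND 2->1: VV[2][2]++ -> VV[2]=[0, 0, 1], msg_vec=[0, 0, 1]; VV[1]=max(VV[1],msg_vec) then VV[1][1]++ -> VV[1]=[0, 1, 1]
Event 2: SEND 2->1: VV[2][2]++ -> VV[2]=[0, 0, 2], msg_vec=[0, 0, 2]; VV[1]=max(VV[1],msg_vec) then VV[1][1]++ -> VV[1]=[0, 2, 2]
Event 3: SEND 1->0: VV[1][1]++ -> VV[1]=[0, 3, 2], msg_vec=[0, 3, 2]; VV[0]=max(VV[0],msg_vec) then VV[0][0]++ -> VV[0]=[1, 3, 2]
Event 4: SEND 1->0: VV[1][1]++ -> VV[1]=[0, 4, 2], msg_vec=[0, 4, 2]; VV[0]=max(VV[0],msg_vec) then VV[0][0]++ -> VV[0]=[2, 4, 2]
Event 5: SEND 2->0: VV[2][2]++ -> VV[2]=[0, 0, 3], msg_vec=[0, 0, 3]; VV[0]=max(VV[0],msg_vec) then VV[0][0]++ -> VV[0]=[3, 4, 3]
Event 6: LOCAL 0: VV[0][0]++ -> VV[0]=[4, 4, 3]
Event 1 stamp: [0, 0, 1]
Event 2 stamp: [0, 0, 2]
[0, 0, 1] <= [0, 0, 2]? True. Equal? False. Happens-before: True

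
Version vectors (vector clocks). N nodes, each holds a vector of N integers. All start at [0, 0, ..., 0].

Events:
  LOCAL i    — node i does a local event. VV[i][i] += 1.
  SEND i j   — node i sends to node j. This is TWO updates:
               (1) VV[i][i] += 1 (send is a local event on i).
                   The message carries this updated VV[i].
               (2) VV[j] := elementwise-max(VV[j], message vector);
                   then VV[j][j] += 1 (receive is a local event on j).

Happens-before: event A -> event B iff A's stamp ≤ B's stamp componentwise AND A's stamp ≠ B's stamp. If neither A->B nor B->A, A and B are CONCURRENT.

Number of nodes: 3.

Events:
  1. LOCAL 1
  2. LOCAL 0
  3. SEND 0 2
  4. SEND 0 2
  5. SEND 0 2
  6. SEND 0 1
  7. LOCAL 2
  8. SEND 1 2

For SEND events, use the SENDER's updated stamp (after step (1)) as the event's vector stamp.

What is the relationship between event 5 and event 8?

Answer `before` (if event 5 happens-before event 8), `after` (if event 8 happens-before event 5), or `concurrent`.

Initial: VV[0]=[0, 0, 0]
Initial: VV[1]=[0, 0, 0]
Initial: VV[2]=[0, 0, 0]
Event 1: LOCAL 1: VV[1][1]++ -> VV[1]=[0, 1, 0]
Event 2: LOCAL 0: VV[0][0]++ -> VV[0]=[1, 0, 0]
Event 3: SEND 0->2: VV[0][0]++ -> VV[0]=[2, 0, 0], msg_vec=[2, 0, 0]; VV[2]=max(VV[2],msg_vec) then VV[2][2]++ -> VV[2]=[2, 0, 1]
Event 4: SEND 0->2: VV[0][0]++ -> VV[0]=[3, 0, 0], msg_vec=[3, 0, 0]; VV[2]=max(VV[2],msg_vec) then VV[2][2]++ -> VV[2]=[3, 0, 2]
Event 5: SEND 0->2: VV[0][0]++ -> VV[0]=[4, 0, 0], msg_vec=[4, 0, 0]; VV[2]=max(VV[2],msg_vec) then VV[2][2]++ -> VV[2]=[4, 0, 3]
Event 6: SEND 0->1: VV[0][0]++ -> VV[0]=[5, 0, 0], msg_vec=[5, 0, 0]; VV[1]=max(VV[1],msg_vec) then VV[1][1]++ -> VV[1]=[5, 2, 0]
Event 7: LOCAL 2: VV[2][2]++ -> VV[2]=[4, 0, 4]
Event 8: SEND 1->2: VV[1][1]++ -> VV[1]=[5, 3, 0], msg_vec=[5, 3, 0]; VV[2]=max(VV[2],msg_vec) then VV[2][2]++ -> VV[2]=[5, 3, 5]
Event 5 stamp: [4, 0, 0]
Event 8 stamp: [5, 3, 0]
[4, 0, 0] <= [5, 3, 0]? True
[5, 3, 0] <= [4, 0, 0]? False
Relation: before

Answer: before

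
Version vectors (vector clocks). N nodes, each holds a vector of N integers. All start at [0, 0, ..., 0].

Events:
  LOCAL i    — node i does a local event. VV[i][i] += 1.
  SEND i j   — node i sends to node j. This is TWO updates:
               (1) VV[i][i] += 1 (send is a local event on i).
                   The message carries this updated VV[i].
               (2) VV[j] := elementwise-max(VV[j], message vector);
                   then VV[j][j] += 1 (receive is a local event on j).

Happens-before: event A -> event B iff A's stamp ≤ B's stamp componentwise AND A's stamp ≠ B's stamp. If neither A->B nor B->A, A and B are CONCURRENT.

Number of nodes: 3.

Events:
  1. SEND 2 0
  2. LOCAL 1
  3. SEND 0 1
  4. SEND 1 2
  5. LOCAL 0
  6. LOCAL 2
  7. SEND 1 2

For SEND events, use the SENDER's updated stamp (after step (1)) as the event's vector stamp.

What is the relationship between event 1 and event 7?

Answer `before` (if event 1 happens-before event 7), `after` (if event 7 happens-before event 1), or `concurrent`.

Answer: before

Derivation:
Initial: VV[0]=[0, 0, 0]
Initial: VV[1]=[0, 0, 0]
Initial: VV[2]=[0, 0, 0]
Event 1: SEND 2->0: VV[2][2]++ -> VV[2]=[0, 0, 1], msg_vec=[0, 0, 1]; VV[0]=max(VV[0],msg_vec) then VV[0][0]++ -> VV[0]=[1, 0, 1]
Event 2: LOCAL 1: VV[1][1]++ -> VV[1]=[0, 1, 0]
Event 3: SEND 0->1: VV[0][0]++ -> VV[0]=[2, 0, 1], msg_vec=[2, 0, 1]; VV[1]=max(VV[1],msg_vec) then VV[1][1]++ -> VV[1]=[2, 2, 1]
Event 4: SEND 1->2: VV[1][1]++ -> VV[1]=[2, 3, 1], msg_vec=[2, 3, 1]; VV[2]=max(VV[2],msg_vec) then VV[2][2]++ -> VV[2]=[2, 3, 2]
Event 5: LOCAL 0: VV[0][0]++ -> VV[0]=[3, 0, 1]
Event 6: LOCAL 2: VV[2][2]++ -> VV[2]=[2, 3, 3]
Event 7: SEND 1->2: VV[1][1]++ -> VV[1]=[2, 4, 1], msg_vec=[2, 4, 1]; VV[2]=max(VV[2],msg_vec) then VV[2][2]++ -> VV[2]=[2, 4, 4]
Event 1 stamp: [0, 0, 1]
Event 7 stamp: [2, 4, 1]
[0, 0, 1] <= [2, 4, 1]? True
[2, 4, 1] <= [0, 0, 1]? False
Relation: before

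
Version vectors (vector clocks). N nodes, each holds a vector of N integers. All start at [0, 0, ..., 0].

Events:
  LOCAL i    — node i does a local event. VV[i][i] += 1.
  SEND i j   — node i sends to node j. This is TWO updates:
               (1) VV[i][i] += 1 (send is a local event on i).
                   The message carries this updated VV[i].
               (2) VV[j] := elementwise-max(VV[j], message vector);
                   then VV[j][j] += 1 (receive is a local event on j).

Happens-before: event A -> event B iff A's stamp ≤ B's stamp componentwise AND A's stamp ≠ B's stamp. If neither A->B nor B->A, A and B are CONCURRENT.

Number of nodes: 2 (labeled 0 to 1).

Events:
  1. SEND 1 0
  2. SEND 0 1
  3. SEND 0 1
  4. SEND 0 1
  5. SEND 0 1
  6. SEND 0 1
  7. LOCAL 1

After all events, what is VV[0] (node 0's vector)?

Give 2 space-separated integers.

Answer: 6 1

Derivation:
Initial: VV[0]=[0, 0]
Initial: VV[1]=[0, 0]
Event 1: SEND 1->0: VV[1][1]++ -> VV[1]=[0, 1], msg_vec=[0, 1]; VV[0]=max(VV[0],msg_vec) then VV[0][0]++ -> VV[0]=[1, 1]
Event 2: SEND 0->1: VV[0][0]++ -> VV[0]=[2, 1], msg_vec=[2, 1]; VV[1]=max(VV[1],msg_vec) then VV[1][1]++ -> VV[1]=[2, 2]
Event 3: SEND 0->1: VV[0][0]++ -> VV[0]=[3, 1], msg_vec=[3, 1]; VV[1]=max(VV[1],msg_vec) then VV[1][1]++ -> VV[1]=[3, 3]
Event 4: SEND 0->1: VV[0][0]++ -> VV[0]=[4, 1], msg_vec=[4, 1]; VV[1]=max(VV[1],msg_vec) then VV[1][1]++ -> VV[1]=[4, 4]
Event 5: SEND 0->1: VV[0][0]++ -> VV[0]=[5, 1], msg_vec=[5, 1]; VV[1]=max(VV[1],msg_vec) then VV[1][1]++ -> VV[1]=[5, 5]
Event 6: SEND 0->1: VV[0][0]++ -> VV[0]=[6, 1], msg_vec=[6, 1]; VV[1]=max(VV[1],msg_vec) then VV[1][1]++ -> VV[1]=[6, 6]
Event 7: LOCAL 1: VV[1][1]++ -> VV[1]=[6, 7]
Final vectors: VV[0]=[6, 1]; VV[1]=[6, 7]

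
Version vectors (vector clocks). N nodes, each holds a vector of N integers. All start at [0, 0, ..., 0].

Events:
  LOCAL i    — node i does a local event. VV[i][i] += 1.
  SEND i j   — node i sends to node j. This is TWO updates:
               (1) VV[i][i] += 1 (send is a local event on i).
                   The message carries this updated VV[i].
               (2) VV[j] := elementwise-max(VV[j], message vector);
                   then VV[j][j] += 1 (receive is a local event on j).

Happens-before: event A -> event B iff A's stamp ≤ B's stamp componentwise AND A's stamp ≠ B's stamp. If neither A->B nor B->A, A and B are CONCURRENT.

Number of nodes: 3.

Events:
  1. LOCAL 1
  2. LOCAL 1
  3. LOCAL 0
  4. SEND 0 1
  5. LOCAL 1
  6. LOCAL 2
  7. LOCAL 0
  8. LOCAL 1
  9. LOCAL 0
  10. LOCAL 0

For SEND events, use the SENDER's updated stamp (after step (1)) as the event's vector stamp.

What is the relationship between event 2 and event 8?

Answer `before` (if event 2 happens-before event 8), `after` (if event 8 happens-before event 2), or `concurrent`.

Answer: before

Derivation:
Initial: VV[0]=[0, 0, 0]
Initial: VV[1]=[0, 0, 0]
Initial: VV[2]=[0, 0, 0]
Event 1: LOCAL 1: VV[1][1]++ -> VV[1]=[0, 1, 0]
Event 2: LOCAL 1: VV[1][1]++ -> VV[1]=[0, 2, 0]
Event 3: LOCAL 0: VV[0][0]++ -> VV[0]=[1, 0, 0]
Event 4: SEND 0->1: VV[0][0]++ -> VV[0]=[2, 0, 0], msg_vec=[2, 0, 0]; VV[1]=max(VV[1],msg_vec) then VV[1][1]++ -> VV[1]=[2, 3, 0]
Event 5: LOCAL 1: VV[1][1]++ -> VV[1]=[2, 4, 0]
Event 6: LOCAL 2: VV[2][2]++ -> VV[2]=[0, 0, 1]
Event 7: LOCAL 0: VV[0][0]++ -> VV[0]=[3, 0, 0]
Event 8: LOCAL 1: VV[1][1]++ -> VV[1]=[2, 5, 0]
Event 9: LOCAL 0: VV[0][0]++ -> VV[0]=[4, 0, 0]
Event 10: LOCAL 0: VV[0][0]++ -> VV[0]=[5, 0, 0]
Event 2 stamp: [0, 2, 0]
Event 8 stamp: [2, 5, 0]
[0, 2, 0] <= [2, 5, 0]? True
[2, 5, 0] <= [0, 2, 0]? False
Relation: before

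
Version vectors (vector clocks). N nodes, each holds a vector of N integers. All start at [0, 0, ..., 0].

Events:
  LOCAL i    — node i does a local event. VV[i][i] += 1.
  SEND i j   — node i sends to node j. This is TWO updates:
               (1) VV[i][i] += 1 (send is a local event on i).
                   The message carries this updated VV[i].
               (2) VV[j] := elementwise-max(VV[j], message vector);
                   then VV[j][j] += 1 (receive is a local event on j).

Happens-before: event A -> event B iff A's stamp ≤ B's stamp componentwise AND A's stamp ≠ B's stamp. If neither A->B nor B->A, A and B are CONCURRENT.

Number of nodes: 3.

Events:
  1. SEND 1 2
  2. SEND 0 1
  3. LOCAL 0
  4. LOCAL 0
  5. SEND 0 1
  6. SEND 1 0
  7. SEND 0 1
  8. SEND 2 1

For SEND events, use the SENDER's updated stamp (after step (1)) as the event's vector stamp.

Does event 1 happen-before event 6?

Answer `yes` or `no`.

Answer: yes

Derivation:
Initial: VV[0]=[0, 0, 0]
Initial: VV[1]=[0, 0, 0]
Initial: VV[2]=[0, 0, 0]
Event 1: SEND 1->2: VV[1][1]++ -> VV[1]=[0, 1, 0], msg_vec=[0, 1, 0]; VV[2]=max(VV[2],msg_vec) then VV[2][2]++ -> VV[2]=[0, 1, 1]
Event 2: SEND 0->1: VV[0][0]++ -> VV[0]=[1, 0, 0], msg_vec=[1, 0, 0]; VV[1]=max(VV[1],msg_vec) then VV[1][1]++ -> VV[1]=[1, 2, 0]
Event 3: LOCAL 0: VV[0][0]++ -> VV[0]=[2, 0, 0]
Event 4: LOCAL 0: VV[0][0]++ -> VV[0]=[3, 0, 0]
Event 5: SEND 0->1: VV[0][0]++ -> VV[0]=[4, 0, 0], msg_vec=[4, 0, 0]; VV[1]=max(VV[1],msg_vec) then VV[1][1]++ -> VV[1]=[4, 3, 0]
Event 6: SEND 1->0: VV[1][1]++ -> VV[1]=[4, 4, 0], msg_vec=[4, 4, 0]; VV[0]=max(VV[0],msg_vec) then VV[0][0]++ -> VV[0]=[5, 4, 0]
Event 7: SEND 0->1: VV[0][0]++ -> VV[0]=[6, 4, 0], msg_vec=[6, 4, 0]; VV[1]=max(VV[1],msg_vec) then VV[1][1]++ -> VV[1]=[6, 5, 0]
Event 8: SEND 2->1: VV[2][2]++ -> VV[2]=[0, 1, 2], msg_vec=[0, 1, 2]; VV[1]=max(VV[1],msg_vec) then VV[1][1]++ -> VV[1]=[6, 6, 2]
Event 1 stamp: [0, 1, 0]
Event 6 stamp: [4, 4, 0]
[0, 1, 0] <= [4, 4, 0]? True. Equal? False. Happens-before: True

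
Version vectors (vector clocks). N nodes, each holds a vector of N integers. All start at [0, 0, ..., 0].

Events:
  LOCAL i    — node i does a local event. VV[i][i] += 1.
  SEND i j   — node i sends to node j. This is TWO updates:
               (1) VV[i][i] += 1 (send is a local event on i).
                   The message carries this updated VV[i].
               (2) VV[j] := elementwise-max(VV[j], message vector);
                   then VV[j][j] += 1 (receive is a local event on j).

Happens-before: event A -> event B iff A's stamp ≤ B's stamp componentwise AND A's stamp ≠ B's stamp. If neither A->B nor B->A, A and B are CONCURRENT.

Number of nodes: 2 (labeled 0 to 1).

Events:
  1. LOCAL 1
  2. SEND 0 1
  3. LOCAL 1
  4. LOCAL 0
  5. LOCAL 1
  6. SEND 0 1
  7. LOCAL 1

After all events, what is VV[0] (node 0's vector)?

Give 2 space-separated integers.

Initial: VV[0]=[0, 0]
Initial: VV[1]=[0, 0]
Event 1: LOCAL 1: VV[1][1]++ -> VV[1]=[0, 1]
Event 2: SEND 0->1: VV[0][0]++ -> VV[0]=[1, 0], msg_vec=[1, 0]; VV[1]=max(VV[1],msg_vec) then VV[1][1]++ -> VV[1]=[1, 2]
Event 3: LOCAL 1: VV[1][1]++ -> VV[1]=[1, 3]
Event 4: LOCAL 0: VV[0][0]++ -> VV[0]=[2, 0]
Event 5: LOCAL 1: VV[1][1]++ -> VV[1]=[1, 4]
Event 6: SEND 0->1: VV[0][0]++ -> VV[0]=[3, 0], msg_vec=[3, 0]; VV[1]=max(VV[1],msg_vec) then VV[1][1]++ -> VV[1]=[3, 5]
Event 7: LOCAL 1: VV[1][1]++ -> VV[1]=[3, 6]
Final vectors: VV[0]=[3, 0]; VV[1]=[3, 6]

Answer: 3 0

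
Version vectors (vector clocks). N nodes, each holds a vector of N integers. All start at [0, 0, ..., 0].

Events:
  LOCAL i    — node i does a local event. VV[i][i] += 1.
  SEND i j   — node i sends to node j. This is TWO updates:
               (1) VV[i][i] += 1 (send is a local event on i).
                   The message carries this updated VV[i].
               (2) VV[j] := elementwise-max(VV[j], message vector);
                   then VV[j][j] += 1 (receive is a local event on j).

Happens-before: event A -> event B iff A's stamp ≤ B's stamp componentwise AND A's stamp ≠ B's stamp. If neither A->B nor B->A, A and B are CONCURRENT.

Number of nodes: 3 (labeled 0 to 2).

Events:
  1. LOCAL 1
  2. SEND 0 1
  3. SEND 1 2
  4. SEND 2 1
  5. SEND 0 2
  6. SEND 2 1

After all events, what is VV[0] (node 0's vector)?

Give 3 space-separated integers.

Answer: 2 0 0

Derivation:
Initial: VV[0]=[0, 0, 0]
Initial: VV[1]=[0, 0, 0]
Initial: VV[2]=[0, 0, 0]
Event 1: LOCAL 1: VV[1][1]++ -> VV[1]=[0, 1, 0]
Event 2: SEND 0->1: VV[0][0]++ -> VV[0]=[1, 0, 0], msg_vec=[1, 0, 0]; VV[1]=max(VV[1],msg_vec) then VV[1][1]++ -> VV[1]=[1, 2, 0]
Event 3: SEND 1->2: VV[1][1]++ -> VV[1]=[1, 3, 0], msg_vec=[1, 3, 0]; VV[2]=max(VV[2],msg_vec) then VV[2][2]++ -> VV[2]=[1, 3, 1]
Event 4: SEND 2->1: VV[2][2]++ -> VV[2]=[1, 3, 2], msg_vec=[1, 3, 2]; VV[1]=max(VV[1],msg_vec) then VV[1][1]++ -> VV[1]=[1, 4, 2]
Event 5: SEND 0->2: VV[0][0]++ -> VV[0]=[2, 0, 0], msg_vec=[2, 0, 0]; VV[2]=max(VV[2],msg_vec) then VV[2][2]++ -> VV[2]=[2, 3, 3]
Event 6: SEND 2->1: VV[2][2]++ -> VV[2]=[2, 3, 4], msg_vec=[2, 3, 4]; VV[1]=max(VV[1],msg_vec) then VV[1][1]++ -> VV[1]=[2, 5, 4]
Final vectors: VV[0]=[2, 0, 0]; VV[1]=[2, 5, 4]; VV[2]=[2, 3, 4]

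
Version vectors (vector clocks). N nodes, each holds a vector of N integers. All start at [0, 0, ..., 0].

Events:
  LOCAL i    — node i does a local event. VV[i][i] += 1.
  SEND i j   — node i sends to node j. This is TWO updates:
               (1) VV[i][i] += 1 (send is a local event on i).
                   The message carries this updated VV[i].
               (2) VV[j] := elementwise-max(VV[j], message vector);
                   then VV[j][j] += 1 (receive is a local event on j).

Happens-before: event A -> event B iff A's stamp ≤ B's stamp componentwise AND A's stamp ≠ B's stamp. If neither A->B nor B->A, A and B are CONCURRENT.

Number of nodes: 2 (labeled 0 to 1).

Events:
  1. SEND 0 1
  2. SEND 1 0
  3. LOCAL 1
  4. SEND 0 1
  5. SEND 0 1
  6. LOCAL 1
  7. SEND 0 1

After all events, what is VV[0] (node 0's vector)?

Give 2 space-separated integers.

Initial: VV[0]=[0, 0]
Initial: VV[1]=[0, 0]
Event 1: SEND 0->1: VV[0][0]++ -> VV[0]=[1, 0], msg_vec=[1, 0]; VV[1]=max(VV[1],msg_vec) then VV[1][1]++ -> VV[1]=[1, 1]
Event 2: SEND 1->0: VV[1][1]++ -> VV[1]=[1, 2], msg_vec=[1, 2]; VV[0]=max(VV[0],msg_vec) then VV[0][0]++ -> VV[0]=[2, 2]
Event 3: LOCAL 1: VV[1][1]++ -> VV[1]=[1, 3]
Event 4: SEND 0->1: VV[0][0]++ -> VV[0]=[3, 2], msg_vec=[3, 2]; VV[1]=max(VV[1],msg_vec) then VV[1][1]++ -> VV[1]=[3, 4]
Event 5: SEND 0->1: VV[0][0]++ -> VV[0]=[4, 2], msg_vec=[4, 2]; VV[1]=max(VV[1],msg_vec) then VV[1][1]++ -> VV[1]=[4, 5]
Event 6: LOCAL 1: VV[1][1]++ -> VV[1]=[4, 6]
Event 7: SEND 0->1: VV[0][0]++ -> VV[0]=[5, 2], msg_vec=[5, 2]; VV[1]=max(VV[1],msg_vec) then VV[1][1]++ -> VV[1]=[5, 7]
Final vectors: VV[0]=[5, 2]; VV[1]=[5, 7]

Answer: 5 2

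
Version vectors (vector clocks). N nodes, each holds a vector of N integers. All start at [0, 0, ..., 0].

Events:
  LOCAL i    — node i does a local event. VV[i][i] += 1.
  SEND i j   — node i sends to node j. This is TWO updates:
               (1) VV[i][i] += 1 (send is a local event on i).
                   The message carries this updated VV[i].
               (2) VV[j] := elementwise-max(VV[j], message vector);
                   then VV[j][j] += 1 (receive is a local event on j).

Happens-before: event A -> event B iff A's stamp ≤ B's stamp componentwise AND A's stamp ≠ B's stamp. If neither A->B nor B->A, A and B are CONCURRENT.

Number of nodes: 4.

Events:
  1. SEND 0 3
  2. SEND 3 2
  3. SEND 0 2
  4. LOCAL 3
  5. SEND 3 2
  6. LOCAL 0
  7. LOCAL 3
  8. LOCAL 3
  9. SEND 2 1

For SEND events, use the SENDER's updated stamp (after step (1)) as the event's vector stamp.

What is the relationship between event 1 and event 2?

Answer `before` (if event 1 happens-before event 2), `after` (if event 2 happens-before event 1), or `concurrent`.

Initial: VV[0]=[0, 0, 0, 0]
Initial: VV[1]=[0, 0, 0, 0]
Initial: VV[2]=[0, 0, 0, 0]
Initial: VV[3]=[0, 0, 0, 0]
Event 1: SEND 0->3: VV[0][0]++ -> VV[0]=[1, 0, 0, 0], msg_vec=[1, 0, 0, 0]; VV[3]=max(VV[3],msg_vec) then VV[3][3]++ -> VV[3]=[1, 0, 0, 1]
Event 2: SEND 3->2: VV[3][3]++ -> VV[3]=[1, 0, 0, 2], msg_vec=[1, 0, 0, 2]; VV[2]=max(VV[2],msg_vec) then VV[2][2]++ -> VV[2]=[1, 0, 1, 2]
Event 3: SEND 0->2: VV[0][0]++ -> VV[0]=[2, 0, 0, 0], msg_vec=[2, 0, 0, 0]; VV[2]=max(VV[2],msg_vec) then VV[2][2]++ -> VV[2]=[2, 0, 2, 2]
Event 4: LOCAL 3: VV[3][3]++ -> VV[3]=[1, 0, 0, 3]
Event 5: SEND 3->2: VV[3][3]++ -> VV[3]=[1, 0, 0, 4], msg_vec=[1, 0, 0, 4]; VV[2]=max(VV[2],msg_vec) then VV[2][2]++ -> VV[2]=[2, 0, 3, 4]
Event 6: LOCAL 0: VV[0][0]++ -> VV[0]=[3, 0, 0, 0]
Event 7: LOCAL 3: VV[3][3]++ -> VV[3]=[1, 0, 0, 5]
Event 8: LOCAL 3: VV[3][3]++ -> VV[3]=[1, 0, 0, 6]
Event 9: SEND 2->1: VV[2][2]++ -> VV[2]=[2, 0, 4, 4], msg_vec=[2, 0, 4, 4]; VV[1]=max(VV[1],msg_vec) then VV[1][1]++ -> VV[1]=[2, 1, 4, 4]
Event 1 stamp: [1, 0, 0, 0]
Event 2 stamp: [1, 0, 0, 2]
[1, 0, 0, 0] <= [1, 0, 0, 2]? True
[1, 0, 0, 2] <= [1, 0, 0, 0]? False
Relation: before

Answer: before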